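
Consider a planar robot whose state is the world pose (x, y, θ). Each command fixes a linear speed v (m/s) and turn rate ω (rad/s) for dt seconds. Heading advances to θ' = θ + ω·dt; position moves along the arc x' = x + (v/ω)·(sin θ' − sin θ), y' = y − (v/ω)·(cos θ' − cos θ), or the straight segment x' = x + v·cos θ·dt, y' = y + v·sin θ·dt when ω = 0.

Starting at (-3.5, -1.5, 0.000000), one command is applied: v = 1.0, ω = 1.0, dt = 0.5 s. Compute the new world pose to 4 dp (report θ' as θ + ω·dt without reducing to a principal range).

(-3.0206, -1.3776, 0.5000)

θ' = 0.0000 + 1.0·0.5 = 0.5000
R = v/ω = 1.0/1.0 = 1.0000
x' = -3.5 + 1.0000·(sin 0.5000 − sin 0.0000) = -3.0206
y' = -1.5 − 1.0000·(cos 0.5000 − cos 0.0000) = -1.3776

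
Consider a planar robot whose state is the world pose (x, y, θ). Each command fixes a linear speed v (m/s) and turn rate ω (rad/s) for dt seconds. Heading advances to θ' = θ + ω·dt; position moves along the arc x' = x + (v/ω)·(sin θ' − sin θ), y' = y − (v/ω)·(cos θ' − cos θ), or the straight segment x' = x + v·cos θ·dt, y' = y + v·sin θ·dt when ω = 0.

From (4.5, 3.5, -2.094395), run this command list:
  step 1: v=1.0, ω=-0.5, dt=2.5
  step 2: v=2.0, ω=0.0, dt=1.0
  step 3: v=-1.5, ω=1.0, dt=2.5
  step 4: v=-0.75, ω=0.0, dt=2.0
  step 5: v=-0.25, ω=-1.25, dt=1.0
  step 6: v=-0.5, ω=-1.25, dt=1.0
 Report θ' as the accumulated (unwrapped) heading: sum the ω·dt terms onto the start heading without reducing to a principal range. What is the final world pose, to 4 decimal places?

(1.2366, 6.9553, -3.3444)

step 1: θ'=-3.3444 (R=-2.0000) → pose (2.3651, 2.5410, -3.3444)
step 2: θ'=-3.3444 (straight) → pose (0.4061, 2.9438, -3.3444)
step 3: θ'=-0.8444 (R=-1.5000) → pose (1.8296, 5.4094, -0.8444)
step 4: θ'=-0.8444 (straight) → pose (0.8333, 6.5307, -0.8444)
step 5: θ'=-2.0944 (R=0.2000) → pose (0.8096, 6.7635, -2.0944)
step 6: θ'=-3.3444 (R=0.4000) → pose (1.2366, 6.9553, -3.3444)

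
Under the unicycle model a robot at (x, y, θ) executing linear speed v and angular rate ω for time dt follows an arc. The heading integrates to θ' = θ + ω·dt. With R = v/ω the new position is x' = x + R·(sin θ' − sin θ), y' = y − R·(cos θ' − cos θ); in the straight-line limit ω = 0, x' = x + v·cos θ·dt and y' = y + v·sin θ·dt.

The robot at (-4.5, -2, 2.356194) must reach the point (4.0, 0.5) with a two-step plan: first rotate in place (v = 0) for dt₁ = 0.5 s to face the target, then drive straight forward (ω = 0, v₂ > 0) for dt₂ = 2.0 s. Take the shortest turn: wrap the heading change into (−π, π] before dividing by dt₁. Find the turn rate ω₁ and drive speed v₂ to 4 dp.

ω₁ = -4.1403, v₂ = 4.4300

heading to target = atan2(0.5−-2, 4−-4.5) = 0.2861
Δθ = wrap(0.2861 − 2.3562) = -2.0701; ω₁ = Δθ/dt₁ = -4.1403
distance = √((4−-4.5)² + (0.5−-2)²) = 8.8600; v₂ = distance/dt₂ = 4.4300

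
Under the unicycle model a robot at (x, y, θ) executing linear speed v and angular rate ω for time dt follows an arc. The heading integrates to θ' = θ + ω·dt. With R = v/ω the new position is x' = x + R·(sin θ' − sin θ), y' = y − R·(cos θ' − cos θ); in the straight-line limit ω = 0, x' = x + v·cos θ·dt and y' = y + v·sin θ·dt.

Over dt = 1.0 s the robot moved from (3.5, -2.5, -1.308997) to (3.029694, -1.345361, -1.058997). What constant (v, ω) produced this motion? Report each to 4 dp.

v = -1.2500, ω = 0.2500

Δθ = -1.058997 − -1.308997 = 0.250000
ω = Δθ/dt = 0.250000/1.0 = 0.2500
R = −Δy/(cos θ' − cos θ) = -5.0000
v = R·ω = -5.0000·0.2500 = -1.2500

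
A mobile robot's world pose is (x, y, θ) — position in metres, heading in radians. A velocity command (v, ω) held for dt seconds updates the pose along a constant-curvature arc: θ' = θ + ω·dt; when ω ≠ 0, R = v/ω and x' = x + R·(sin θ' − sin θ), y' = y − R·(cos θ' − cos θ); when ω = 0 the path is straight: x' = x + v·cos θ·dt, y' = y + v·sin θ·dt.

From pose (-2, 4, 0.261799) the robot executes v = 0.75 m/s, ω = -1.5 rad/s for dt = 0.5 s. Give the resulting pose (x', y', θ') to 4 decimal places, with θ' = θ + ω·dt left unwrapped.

θ' = 0.2618 + -1.5·0.5 = -0.4882
R = v/ω = 0.75/-1.5 = -0.5000
x' = -2 + -0.5000·(sin -0.4882 − sin 0.2618) = -1.6361
y' = 4 − -0.5000·(cos -0.4882 − cos 0.2618) = 3.9586

(-1.6361, 3.9586, -0.4882)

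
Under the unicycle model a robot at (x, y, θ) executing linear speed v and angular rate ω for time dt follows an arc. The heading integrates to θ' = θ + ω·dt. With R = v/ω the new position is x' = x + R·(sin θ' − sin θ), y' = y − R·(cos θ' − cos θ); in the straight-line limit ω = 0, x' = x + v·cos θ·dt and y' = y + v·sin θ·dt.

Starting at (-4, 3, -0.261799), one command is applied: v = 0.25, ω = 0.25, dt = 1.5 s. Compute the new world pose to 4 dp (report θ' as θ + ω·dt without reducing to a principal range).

(-3.6282, 2.9723, 0.1132)

θ' = -0.2618 + 0.25·1.5 = 0.1132
R = v/ω = 0.25/0.25 = 1.0000
x' = -4 + 1.0000·(sin 0.1132 − sin -0.2618) = -3.6282
y' = 3 − 1.0000·(cos 0.1132 − cos -0.2618) = 2.9723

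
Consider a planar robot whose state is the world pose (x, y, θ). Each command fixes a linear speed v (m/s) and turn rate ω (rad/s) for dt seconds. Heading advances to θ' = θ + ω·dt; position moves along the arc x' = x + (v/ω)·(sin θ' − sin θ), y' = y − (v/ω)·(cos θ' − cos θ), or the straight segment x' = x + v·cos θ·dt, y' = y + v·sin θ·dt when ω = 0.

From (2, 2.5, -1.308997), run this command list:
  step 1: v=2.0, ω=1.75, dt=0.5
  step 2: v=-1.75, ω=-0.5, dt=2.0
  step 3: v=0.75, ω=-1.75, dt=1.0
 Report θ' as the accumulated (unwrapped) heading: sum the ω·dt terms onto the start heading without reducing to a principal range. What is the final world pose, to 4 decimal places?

step 1: θ'=-0.4340 (R=1.1429) → pose (2.6233, 1.7589, -0.4340)
step 2: θ'=-1.4340 (R=3.5000) → pose (0.6278, 4.4571, -1.4340)
step 3: θ'=-3.1840 (R=-0.4286) → pose (0.1851, 3.9705, -3.1840)

(0.1851, 3.9705, -3.1840)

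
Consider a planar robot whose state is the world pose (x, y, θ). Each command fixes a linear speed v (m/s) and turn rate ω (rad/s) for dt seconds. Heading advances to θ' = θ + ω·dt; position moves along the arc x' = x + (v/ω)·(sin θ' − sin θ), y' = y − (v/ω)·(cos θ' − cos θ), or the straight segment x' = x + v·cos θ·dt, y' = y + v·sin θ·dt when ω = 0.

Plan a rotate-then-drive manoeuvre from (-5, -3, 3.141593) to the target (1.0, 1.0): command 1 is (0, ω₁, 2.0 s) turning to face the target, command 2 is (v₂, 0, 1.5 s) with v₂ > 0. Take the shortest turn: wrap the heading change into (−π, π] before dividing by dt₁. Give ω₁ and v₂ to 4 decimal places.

heading to target = atan2(1−-3, 1−-5) = 0.5880
Δθ = wrap(0.5880 − 3.1416) = -2.5536; ω₁ = Δθ/dt₁ = -1.2768
distance = √((1−-5)² + (1−-3)²) = 7.2111; v₂ = distance/dt₂ = 4.8074

ω₁ = -1.2768, v₂ = 4.8074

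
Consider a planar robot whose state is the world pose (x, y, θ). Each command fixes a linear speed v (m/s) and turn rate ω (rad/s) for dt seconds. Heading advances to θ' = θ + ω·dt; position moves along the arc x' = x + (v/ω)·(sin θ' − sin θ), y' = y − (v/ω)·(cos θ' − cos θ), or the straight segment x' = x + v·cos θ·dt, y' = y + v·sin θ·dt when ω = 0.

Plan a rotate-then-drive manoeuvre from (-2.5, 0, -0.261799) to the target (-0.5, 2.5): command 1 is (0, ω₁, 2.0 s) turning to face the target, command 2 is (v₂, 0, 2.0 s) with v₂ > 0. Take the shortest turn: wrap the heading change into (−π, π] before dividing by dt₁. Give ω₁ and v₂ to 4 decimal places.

heading to target = atan2(2.5−0, -0.5−-2.5) = 0.8961
Δθ = wrap(0.8961 − -0.2618) = 1.1579; ω₁ = Δθ/dt₁ = 0.5789
distance = √((-0.5−-2.5)² + (2.5−0)²) = 3.2016; v₂ = distance/dt₂ = 1.6008

ω₁ = 0.5789, v₂ = 1.6008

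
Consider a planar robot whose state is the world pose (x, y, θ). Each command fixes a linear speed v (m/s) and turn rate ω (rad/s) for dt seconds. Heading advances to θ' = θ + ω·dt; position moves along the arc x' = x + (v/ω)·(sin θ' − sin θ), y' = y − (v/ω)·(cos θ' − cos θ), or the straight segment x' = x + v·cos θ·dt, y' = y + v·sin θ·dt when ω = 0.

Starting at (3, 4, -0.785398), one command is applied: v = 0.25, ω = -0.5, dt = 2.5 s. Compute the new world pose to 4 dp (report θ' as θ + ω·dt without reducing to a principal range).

(3.0934, 3.4224, -2.0354)

θ' = -0.7854 + -0.5·2.5 = -2.0354
R = v/ω = 0.25/-0.5 = -0.5000
x' = 3 + -0.5000·(sin -2.0354 − sin -0.7854) = 3.0934
y' = 4 − -0.5000·(cos -2.0354 − cos -0.7854) = 3.4224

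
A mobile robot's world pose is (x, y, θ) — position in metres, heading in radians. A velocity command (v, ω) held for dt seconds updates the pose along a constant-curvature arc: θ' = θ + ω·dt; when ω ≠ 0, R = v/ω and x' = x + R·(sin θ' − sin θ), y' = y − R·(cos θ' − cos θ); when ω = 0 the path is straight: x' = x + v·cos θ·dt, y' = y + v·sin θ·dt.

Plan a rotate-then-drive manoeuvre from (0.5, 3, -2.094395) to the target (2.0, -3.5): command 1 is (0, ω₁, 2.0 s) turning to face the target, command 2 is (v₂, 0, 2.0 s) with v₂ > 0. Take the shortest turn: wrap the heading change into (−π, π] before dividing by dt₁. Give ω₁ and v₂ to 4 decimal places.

heading to target = atan2(-3.5−3, 2−0.5) = -1.3440
Δθ = wrap(-1.3440 − -2.0944) = 0.7504; ω₁ = Δθ/dt₁ = 0.3752
distance = √((2−0.5)² + (-3.5−3)²) = 6.6708; v₂ = distance/dt₂ = 3.3354

ω₁ = 0.3752, v₂ = 3.3354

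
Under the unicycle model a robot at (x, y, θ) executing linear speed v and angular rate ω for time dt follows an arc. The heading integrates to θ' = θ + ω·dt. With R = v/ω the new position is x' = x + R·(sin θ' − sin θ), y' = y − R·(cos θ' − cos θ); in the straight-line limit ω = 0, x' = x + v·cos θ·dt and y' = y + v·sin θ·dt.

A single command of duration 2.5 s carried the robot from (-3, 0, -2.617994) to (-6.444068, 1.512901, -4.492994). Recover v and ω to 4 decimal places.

Δθ = -4.492994 − -2.617994 = -1.875000
ω = Δθ/dt = -1.875000/2.5 = -0.7500
R = Δx/(sin θ' − sin θ) = -2.3333
v = R·ω = -2.3333·-0.7500 = 1.7500

v = 1.7500, ω = -0.7500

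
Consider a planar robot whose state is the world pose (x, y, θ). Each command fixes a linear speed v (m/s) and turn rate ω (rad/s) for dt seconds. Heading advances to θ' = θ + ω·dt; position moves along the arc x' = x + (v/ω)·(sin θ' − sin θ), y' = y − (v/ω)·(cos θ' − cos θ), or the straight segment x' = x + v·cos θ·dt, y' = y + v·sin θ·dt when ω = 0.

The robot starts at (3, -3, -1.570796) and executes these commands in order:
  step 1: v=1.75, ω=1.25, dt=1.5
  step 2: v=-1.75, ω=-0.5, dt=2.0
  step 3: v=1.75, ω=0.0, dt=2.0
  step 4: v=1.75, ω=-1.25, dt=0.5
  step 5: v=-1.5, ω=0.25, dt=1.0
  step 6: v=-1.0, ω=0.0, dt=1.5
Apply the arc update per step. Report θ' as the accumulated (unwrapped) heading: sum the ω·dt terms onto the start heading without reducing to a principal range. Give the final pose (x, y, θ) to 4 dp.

step 1: θ'=0.3042 (R=1.4000) → pose (4.8193, -4.3357, 0.3042)
step 2: θ'=-0.6958 (R=3.5000) → pose (1.5275, -3.6828, -0.6958)
step 3: θ'=-0.6958 (straight) → pose (4.2139, -5.9263, -0.6958)
step 4: θ'=-1.3208 (R=-1.4000) → pose (4.6730, -6.6545, -1.3208)
step 5: θ'=-1.0708 (R=-6.0000) → pose (4.1250, -5.2624, -1.0708)
step 6: θ'=-1.0708 (straight) → pose (3.4059, -3.9460, -1.0708)

(3.4059, -3.9460, -1.0708)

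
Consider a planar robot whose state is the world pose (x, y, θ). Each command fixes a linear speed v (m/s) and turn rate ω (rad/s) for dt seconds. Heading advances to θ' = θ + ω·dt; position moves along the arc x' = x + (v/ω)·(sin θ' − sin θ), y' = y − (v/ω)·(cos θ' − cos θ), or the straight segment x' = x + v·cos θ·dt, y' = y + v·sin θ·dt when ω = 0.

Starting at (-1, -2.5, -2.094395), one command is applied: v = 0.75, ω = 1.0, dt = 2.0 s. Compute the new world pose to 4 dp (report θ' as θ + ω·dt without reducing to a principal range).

(-0.4212, -3.6217, -0.0944)

θ' = -2.0944 + 1.0·2.0 = -0.0944
R = v/ω = 0.75/1.0 = 0.7500
x' = -1 + 0.7500·(sin -0.0944 − sin -2.0944) = -0.4212
y' = -2.5 − 0.7500·(cos -0.0944 − cos -2.0944) = -3.6217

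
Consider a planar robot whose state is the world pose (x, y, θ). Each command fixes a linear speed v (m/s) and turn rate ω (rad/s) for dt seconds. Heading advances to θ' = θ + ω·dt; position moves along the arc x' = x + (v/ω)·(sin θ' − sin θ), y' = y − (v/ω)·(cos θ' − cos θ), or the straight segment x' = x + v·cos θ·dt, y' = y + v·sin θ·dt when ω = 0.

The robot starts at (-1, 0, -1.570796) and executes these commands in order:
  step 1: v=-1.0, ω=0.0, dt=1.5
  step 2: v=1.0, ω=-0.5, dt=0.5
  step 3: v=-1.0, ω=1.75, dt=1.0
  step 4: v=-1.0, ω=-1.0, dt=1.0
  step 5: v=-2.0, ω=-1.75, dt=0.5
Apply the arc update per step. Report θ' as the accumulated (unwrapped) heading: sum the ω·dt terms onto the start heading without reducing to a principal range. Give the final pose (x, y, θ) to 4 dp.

(-2.4428, 3.2011, -1.9458)

step 1: θ'=-1.5708 (straight) → pose (-1.0000, 1.5000, -1.5708)
step 2: θ'=-1.8208 (R=-2.0000) → pose (-1.0622, 1.0052, -1.8208)
step 3: θ'=-0.0708 (R=-0.5714) → pose (-1.5754, 1.7166, -0.0708)
step 4: θ'=-1.0708 (R=1.0000) → pose (-2.3823, 2.2346, -1.0708)
step 5: θ'=-1.9458 (R=1.1429) → pose (-2.4428, 3.2011, -1.9458)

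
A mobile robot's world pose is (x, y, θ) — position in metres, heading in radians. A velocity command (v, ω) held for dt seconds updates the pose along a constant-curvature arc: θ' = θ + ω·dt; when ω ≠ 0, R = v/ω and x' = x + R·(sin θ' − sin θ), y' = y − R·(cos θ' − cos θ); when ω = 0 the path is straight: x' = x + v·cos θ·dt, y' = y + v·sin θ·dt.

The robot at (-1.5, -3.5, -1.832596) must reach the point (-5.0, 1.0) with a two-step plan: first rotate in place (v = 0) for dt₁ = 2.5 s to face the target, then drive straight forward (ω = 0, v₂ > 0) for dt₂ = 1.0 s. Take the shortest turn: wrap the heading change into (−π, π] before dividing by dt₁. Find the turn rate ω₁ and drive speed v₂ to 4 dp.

heading to target = atan2(1−-3.5, -5−-1.5) = 2.2318
Δθ = wrap(2.2318 − -1.8326) = -2.2187; ω₁ = Δθ/dt₁ = -0.8875
distance = √((-5−-1.5)² + (1−-3.5)²) = 5.7009; v₂ = distance/dt₂ = 5.7009

ω₁ = -0.8875, v₂ = 5.7009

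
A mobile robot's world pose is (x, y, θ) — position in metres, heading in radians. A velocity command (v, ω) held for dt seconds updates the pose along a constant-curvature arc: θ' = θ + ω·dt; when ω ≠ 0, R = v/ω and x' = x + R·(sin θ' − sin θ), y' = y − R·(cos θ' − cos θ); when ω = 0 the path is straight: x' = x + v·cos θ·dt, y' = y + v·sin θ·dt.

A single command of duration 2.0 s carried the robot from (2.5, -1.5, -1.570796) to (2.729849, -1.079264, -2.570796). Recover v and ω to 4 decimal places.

v = -0.2500, ω = -0.5000

Δθ = -2.570796 − -1.570796 = -1.000000
ω = Δθ/dt = -1.000000/2.0 = -0.5000
R = −Δy/(cos θ' − cos θ) = 0.5000
v = R·ω = 0.5000·-0.5000 = -0.2500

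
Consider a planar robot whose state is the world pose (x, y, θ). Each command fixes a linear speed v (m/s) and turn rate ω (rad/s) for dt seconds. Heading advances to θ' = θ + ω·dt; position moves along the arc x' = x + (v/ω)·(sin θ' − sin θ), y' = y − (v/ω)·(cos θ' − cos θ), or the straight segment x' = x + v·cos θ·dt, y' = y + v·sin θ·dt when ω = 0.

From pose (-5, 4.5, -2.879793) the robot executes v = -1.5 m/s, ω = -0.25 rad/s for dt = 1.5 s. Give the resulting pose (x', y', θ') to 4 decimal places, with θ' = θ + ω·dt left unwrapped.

(-2.7693, 4.6660, -3.2548)

θ' = -2.8798 + -0.25·1.5 = -3.2548
R = v/ω = -1.5/-0.25 = 6.0000
x' = -5 + 6.0000·(sin -3.2548 − sin -2.8798) = -2.7693
y' = 4.5 − 6.0000·(cos -3.2548 − cos -2.8798) = 4.6660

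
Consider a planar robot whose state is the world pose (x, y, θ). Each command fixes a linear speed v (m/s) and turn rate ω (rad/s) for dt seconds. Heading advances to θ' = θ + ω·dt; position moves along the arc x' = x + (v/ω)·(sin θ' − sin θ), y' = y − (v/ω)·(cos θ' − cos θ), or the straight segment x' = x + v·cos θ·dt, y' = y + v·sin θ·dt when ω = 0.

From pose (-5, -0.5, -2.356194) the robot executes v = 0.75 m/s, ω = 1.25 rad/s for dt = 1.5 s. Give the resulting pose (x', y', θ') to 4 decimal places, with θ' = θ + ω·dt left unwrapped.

θ' = -2.3562 + 1.25·1.5 = -0.4812
R = v/ω = 0.75/1.25 = 0.6000
x' = -5 + 0.6000·(sin -0.4812 − sin -2.3562) = -4.8534
y' = -0.5 − 0.6000·(cos -0.4812 − cos -2.3562) = -1.4561

(-4.8534, -1.4561, -0.4812)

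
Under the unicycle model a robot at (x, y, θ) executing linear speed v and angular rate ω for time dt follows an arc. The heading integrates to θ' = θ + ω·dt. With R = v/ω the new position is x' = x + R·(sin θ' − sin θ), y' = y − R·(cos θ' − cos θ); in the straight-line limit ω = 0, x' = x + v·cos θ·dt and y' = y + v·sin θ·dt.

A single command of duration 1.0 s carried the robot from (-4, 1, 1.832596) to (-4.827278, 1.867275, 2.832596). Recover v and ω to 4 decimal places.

v = 1.2500, ω = 1.0000

Δθ = 2.832596 − 1.832596 = 1.000000
ω = Δθ/dt = 1.000000/1.0 = 1.0000
R = −Δy/(cos θ' − cos θ) = 1.2500
v = R·ω = 1.2500·1.0000 = 1.2500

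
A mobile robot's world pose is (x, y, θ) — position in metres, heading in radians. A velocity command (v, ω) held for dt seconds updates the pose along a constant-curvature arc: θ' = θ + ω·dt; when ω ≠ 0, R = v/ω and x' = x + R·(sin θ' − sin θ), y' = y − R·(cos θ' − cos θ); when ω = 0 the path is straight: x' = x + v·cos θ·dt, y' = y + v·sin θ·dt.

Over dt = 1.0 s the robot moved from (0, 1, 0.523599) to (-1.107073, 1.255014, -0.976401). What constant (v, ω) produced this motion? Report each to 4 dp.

Δθ = -0.976401 − 0.523599 = -1.500000
ω = Δθ/dt = -1.500000/1.0 = -1.5000
R = Δx/(sin θ' − sin θ) = 0.8333
v = R·ω = 0.8333·-1.5000 = -1.2500

v = -1.2500, ω = -1.5000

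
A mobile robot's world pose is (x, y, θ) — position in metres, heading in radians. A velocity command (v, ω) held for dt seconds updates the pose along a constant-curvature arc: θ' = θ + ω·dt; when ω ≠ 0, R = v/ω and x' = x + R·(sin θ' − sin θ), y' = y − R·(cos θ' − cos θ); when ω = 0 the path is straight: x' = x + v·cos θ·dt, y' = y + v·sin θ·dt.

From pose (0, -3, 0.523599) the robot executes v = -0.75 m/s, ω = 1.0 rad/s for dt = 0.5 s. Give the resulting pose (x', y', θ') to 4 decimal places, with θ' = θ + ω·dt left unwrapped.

(-0.2655, -3.2593, 1.0236)

θ' = 0.5236 + 1.0·0.5 = 1.0236
R = v/ω = -0.75/1.0 = -0.7500
x' = 0 + -0.7500·(sin 1.0236 − sin 0.5236) = -0.2655
y' = -3 − -0.7500·(cos 1.0236 − cos 0.5236) = -3.2593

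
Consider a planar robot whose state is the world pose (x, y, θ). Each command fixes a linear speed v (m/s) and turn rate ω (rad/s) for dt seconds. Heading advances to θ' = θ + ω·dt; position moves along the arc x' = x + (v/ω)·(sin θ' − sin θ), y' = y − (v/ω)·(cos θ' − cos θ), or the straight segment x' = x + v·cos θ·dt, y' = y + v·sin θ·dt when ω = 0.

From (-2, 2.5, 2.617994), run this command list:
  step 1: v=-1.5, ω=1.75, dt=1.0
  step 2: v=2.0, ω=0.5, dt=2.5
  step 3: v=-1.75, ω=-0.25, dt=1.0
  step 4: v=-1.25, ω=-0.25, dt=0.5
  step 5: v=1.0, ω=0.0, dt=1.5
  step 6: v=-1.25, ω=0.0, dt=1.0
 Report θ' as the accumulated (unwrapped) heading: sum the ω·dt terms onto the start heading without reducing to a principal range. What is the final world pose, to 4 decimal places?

step 1: θ'=4.3680 (R=-0.8571) → pose (-0.7646, 2.9529, 4.3680)
step 2: θ'=5.6180 (R=4.0000) → pose (0.5317, -1.5448, 5.6180)
step 3: θ'=5.3680 (R=7.0000) → pose (-0.6966, -0.3047, 5.3680)
step 4: θ'=5.2430 (R=5.0000) → pose (-1.0457, 0.2132, 5.2430)
step 5: θ'=5.2430 (straight) → pose (-0.2866, -1.0805, 5.2430)
step 6: θ'=5.2430 (straight) → pose (-0.9192, -0.0024, 5.2430)

(-0.9192, -0.0024, 5.2430)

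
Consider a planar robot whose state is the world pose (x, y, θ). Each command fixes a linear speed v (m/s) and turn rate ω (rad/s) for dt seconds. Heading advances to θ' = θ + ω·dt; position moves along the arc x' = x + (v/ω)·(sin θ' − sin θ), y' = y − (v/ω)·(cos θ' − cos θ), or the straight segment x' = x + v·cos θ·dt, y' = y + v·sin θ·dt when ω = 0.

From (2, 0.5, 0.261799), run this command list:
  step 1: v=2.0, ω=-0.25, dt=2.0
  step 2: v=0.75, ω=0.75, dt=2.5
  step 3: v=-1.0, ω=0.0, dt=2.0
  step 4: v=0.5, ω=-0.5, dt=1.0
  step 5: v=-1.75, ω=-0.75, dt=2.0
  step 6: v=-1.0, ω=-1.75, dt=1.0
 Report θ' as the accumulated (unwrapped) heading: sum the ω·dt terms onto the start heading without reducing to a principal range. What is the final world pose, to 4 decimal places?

(4.1820, -0.2956, -2.1132)

step 1: θ'=-0.2382 (R=-8.0000) → pose (5.9582, 0.5467, -0.2382)
step 2: θ'=1.6368 (R=1.0000) → pose (7.1920, 1.5844, 1.6368)
step 3: θ'=1.6368 (straight) → pose (7.3239, -0.4112, 1.6368)
step 4: θ'=1.1368 (R=-1.0000) → pose (7.4144, 0.0752, 1.1368)
step 5: θ'=-0.3632 (R=2.3333) → pose (4.4684, -1.1247, -0.3632)
step 6: θ'=-2.1132 (R=0.5714) → pose (4.1820, -0.2956, -2.1132)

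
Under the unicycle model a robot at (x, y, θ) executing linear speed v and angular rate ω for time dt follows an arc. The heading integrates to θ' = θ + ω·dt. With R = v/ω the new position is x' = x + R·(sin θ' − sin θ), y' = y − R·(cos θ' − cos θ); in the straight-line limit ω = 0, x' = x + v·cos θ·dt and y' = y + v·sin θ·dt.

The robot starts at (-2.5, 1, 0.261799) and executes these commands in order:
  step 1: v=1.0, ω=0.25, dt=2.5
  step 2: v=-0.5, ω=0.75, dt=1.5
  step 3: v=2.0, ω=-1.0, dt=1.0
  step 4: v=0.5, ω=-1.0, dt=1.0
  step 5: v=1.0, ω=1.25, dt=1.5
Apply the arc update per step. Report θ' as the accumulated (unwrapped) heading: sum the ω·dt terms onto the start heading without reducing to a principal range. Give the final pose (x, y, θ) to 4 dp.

step 1: θ'=0.8868 (R=4.0000) → pose (-0.4351, 2.3361, 0.8868)
step 2: θ'=2.0118 (R=-0.6667) → pose (-0.5212, 1.6303, 2.0118)
step 3: θ'=1.0118 (R=-2.0000) → pose (-0.4082, 3.5447, 1.0118)
step 4: θ'=0.0118 (R=-0.5000) → pose (0.0098, 3.7795, 0.0118)
step 5: θ'=1.8868 (R=0.8000) → pose (0.7608, 4.8280, 1.8868)

(0.7608, 4.8280, 1.8868)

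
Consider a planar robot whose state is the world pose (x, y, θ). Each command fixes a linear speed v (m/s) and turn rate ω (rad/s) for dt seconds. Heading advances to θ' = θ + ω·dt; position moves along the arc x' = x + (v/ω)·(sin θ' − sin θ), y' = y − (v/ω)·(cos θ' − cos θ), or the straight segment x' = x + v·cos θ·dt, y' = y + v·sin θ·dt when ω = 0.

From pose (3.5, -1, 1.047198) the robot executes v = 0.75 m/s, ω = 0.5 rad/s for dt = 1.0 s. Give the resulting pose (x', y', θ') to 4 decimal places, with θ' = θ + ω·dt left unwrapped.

θ' = 1.0472 + 0.5·1.0 = 1.5472
R = v/ω = 0.75/0.5 = 1.5000
x' = 3.5 + 1.5000·(sin 1.5472 − sin 1.0472) = 3.7005
y' = -1 − 1.5000·(cos 1.5472 − cos 1.0472) = -0.2854

(3.7005, -0.2854, 1.5472)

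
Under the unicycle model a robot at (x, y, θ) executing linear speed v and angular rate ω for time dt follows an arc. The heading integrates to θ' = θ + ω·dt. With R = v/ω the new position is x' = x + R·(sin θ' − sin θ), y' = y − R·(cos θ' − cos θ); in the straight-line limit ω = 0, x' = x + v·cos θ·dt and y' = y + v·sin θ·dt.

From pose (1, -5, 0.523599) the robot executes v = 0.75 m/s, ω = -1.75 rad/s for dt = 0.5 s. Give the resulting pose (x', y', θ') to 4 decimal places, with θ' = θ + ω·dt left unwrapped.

(1.3618, -4.9688, -0.3514)

θ' = 0.5236 + -1.75·0.5 = -0.3514
R = v/ω = 0.75/-1.75 = -0.4286
x' = 1 + -0.4286·(sin -0.3514 − sin 0.5236) = 1.3618
y' = -5 − -0.4286·(cos -0.3514 − cos 0.5236) = -4.9688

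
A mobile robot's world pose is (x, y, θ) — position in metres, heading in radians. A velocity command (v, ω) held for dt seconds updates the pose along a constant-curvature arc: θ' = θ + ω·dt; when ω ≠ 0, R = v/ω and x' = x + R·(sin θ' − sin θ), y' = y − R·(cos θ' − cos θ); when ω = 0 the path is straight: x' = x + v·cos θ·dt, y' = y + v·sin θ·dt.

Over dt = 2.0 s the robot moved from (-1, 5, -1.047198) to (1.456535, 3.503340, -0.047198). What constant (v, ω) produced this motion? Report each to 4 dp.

Δθ = -0.047198 − -1.047198 = 1.000000
ω = Δθ/dt = 1.000000/2.0 = 0.5000
R = Δx/(sin θ' − sin θ) = 3.0000
v = R·ω = 3.0000·0.5000 = 1.5000

v = 1.5000, ω = 0.5000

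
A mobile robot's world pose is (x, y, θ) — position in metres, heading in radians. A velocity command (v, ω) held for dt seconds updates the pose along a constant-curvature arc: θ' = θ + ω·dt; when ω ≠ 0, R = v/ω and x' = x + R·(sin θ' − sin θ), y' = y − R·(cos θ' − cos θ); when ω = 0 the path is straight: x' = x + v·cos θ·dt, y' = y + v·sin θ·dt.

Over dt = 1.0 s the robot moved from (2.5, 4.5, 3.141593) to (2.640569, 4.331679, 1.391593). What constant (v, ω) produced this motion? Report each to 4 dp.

v = -0.2500, ω = -1.7500

Δθ = 1.391593 − 3.141593 = -1.750000
ω = Δθ/dt = -1.750000/1.0 = -1.7500
R = −Δy/(cos θ' − cos θ) = 0.1429
v = R·ω = 0.1429·-1.7500 = -0.2500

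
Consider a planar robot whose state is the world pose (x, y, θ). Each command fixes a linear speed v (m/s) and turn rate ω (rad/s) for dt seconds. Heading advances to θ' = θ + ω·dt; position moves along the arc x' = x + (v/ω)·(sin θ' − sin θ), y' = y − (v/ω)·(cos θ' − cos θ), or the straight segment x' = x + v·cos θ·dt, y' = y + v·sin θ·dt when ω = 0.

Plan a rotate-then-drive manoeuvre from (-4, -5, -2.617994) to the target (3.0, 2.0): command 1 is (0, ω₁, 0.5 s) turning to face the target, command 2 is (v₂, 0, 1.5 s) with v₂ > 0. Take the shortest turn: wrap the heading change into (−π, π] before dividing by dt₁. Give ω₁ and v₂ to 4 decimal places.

ω₁ = -5.7596, v₂ = 6.5997

heading to target = atan2(2−-5, 3−-4) = 0.7854
Δθ = wrap(0.7854 − -2.6180) = -2.8798; ω₁ = Δθ/dt₁ = -5.7596
distance = √((3−-4)² + (2−-5)²) = 9.8995; v₂ = distance/dt₂ = 6.5997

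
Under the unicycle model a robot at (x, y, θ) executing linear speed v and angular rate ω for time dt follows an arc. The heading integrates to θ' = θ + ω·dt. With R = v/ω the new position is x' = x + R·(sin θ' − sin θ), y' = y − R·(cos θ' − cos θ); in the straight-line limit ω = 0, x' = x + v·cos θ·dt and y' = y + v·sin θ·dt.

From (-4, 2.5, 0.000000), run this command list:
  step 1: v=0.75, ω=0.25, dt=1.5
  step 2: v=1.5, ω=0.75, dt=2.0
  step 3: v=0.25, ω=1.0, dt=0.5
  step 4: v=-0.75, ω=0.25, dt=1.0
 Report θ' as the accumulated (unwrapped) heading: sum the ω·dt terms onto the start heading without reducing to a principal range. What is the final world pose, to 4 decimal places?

(-1.1914, 4.8261, 2.6250)

step 1: θ'=0.3750 (R=3.0000) → pose (-2.9012, 2.7085, 0.3750)
step 2: θ'=1.8750 (R=2.0000) → pose (-1.7256, 5.1686, 1.8750)
step 3: θ'=2.3750 (R=0.2500) → pose (-1.7907, 5.2737, 2.3750)
step 4: θ'=2.6250 (R=-3.0000) → pose (-1.1914, 4.8261, 2.6250)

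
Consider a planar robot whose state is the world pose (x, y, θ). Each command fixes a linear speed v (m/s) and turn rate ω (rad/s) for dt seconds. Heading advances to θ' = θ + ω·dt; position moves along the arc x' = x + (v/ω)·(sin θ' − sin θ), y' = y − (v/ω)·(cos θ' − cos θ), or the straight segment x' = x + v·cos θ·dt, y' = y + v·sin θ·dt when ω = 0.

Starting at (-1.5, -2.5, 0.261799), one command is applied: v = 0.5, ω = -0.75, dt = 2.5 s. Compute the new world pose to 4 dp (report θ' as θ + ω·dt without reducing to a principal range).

(-0.6614, -3.1722, -1.6132)

θ' = 0.2618 + -0.75·2.5 = -1.6132
R = v/ω = 0.5/-0.75 = -0.6667
x' = -1.5 + -0.6667·(sin -1.6132 − sin 0.2618) = -0.6614
y' = -2.5 − -0.6667·(cos -1.6132 − cos 0.2618) = -3.1722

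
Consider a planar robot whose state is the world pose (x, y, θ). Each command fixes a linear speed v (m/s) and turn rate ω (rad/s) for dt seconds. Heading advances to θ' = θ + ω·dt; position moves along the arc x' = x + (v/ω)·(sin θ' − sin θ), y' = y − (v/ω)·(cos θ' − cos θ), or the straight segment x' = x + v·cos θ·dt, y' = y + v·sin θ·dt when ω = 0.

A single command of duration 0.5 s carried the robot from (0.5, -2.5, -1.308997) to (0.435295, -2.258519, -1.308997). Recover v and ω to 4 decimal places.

v = -0.5000, ω = 0.0000

Δθ = -1.308997 − -1.308997 = 0.000000
ω = Δθ/dt = 0.000000/0.5 = 0.0000
ω = 0 → v = (Δx·cos θ + Δy·sin θ)/dt = -0.5000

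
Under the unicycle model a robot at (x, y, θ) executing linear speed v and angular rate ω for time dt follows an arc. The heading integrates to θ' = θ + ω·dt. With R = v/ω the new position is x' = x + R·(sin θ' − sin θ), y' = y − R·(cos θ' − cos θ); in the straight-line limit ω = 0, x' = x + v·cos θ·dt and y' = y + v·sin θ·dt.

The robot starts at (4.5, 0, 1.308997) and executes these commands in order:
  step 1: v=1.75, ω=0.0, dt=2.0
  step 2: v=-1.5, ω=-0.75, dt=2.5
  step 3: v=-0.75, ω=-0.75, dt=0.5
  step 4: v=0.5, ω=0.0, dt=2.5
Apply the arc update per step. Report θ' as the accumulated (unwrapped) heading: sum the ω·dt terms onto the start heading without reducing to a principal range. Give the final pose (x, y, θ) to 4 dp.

step 1: θ'=1.3090 (straight) → pose (5.4059, 3.3807, 1.3090)
step 2: θ'=-0.5660 (R=2.0000) → pose (2.4015, 2.2103, -0.5660)
step 3: θ'=-0.9410 (R=1.0000) → pose (2.1296, 2.4653, -0.9410)
step 4: θ'=-0.9410 (straight) → pose (2.8658, 1.4552, -0.9410)

(2.8658, 1.4552, -0.9410)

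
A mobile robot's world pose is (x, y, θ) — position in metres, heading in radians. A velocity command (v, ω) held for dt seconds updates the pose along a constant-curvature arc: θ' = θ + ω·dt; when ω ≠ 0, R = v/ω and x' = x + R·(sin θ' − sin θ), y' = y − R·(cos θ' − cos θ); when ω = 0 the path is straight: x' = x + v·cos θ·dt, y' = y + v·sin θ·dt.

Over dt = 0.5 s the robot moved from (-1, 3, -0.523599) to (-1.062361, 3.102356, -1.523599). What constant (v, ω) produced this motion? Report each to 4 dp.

Δθ = -1.523599 − -0.523599 = -1.000000
ω = Δθ/dt = -1.000000/0.5 = -2.0000
R = −Δy/(cos θ' − cos θ) = 0.1250
v = R·ω = 0.1250·-2.0000 = -0.2500

v = -0.2500, ω = -2.0000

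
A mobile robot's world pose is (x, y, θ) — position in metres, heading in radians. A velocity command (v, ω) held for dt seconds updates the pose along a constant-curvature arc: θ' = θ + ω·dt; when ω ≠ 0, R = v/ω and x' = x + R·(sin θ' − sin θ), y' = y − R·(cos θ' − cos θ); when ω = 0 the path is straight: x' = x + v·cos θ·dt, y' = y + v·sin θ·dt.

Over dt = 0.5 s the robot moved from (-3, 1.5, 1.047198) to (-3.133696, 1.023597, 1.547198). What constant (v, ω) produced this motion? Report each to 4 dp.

Δθ = 1.547198 − 1.047198 = 0.500000
ω = Δθ/dt = 0.500000/0.5 = 1.0000
R = −Δy/(cos θ' − cos θ) = -1.0000
v = R·ω = -1.0000·1.0000 = -1.0000

v = -1.0000, ω = 1.0000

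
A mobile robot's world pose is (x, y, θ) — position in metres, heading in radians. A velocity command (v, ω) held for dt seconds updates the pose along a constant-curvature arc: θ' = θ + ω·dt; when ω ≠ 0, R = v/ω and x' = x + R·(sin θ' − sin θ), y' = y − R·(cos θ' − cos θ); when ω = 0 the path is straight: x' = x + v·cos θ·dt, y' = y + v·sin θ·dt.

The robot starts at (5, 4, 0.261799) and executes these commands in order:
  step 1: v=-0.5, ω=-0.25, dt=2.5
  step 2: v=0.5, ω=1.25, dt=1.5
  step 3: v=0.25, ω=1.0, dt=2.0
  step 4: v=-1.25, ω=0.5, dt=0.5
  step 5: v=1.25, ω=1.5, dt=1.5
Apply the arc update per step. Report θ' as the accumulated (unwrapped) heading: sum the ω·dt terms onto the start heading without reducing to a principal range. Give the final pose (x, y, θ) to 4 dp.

step 1: θ'=-0.3632 (R=2.0000) → pose (3.7718, 4.0623, -0.3632)
step 2: θ'=1.5118 (R=0.4000) → pose (4.3132, 4.4126, 1.5118)
step 3: θ'=3.5118 (R=0.2500) → pose (3.9732, 4.6604, 3.5118)
step 4: θ'=3.7618 (R=-2.5000) → pose (4.5217, 4.9567, 3.7618)
step 5: θ'=6.0118 (R=0.8333) → pose (4.7827, 3.4757, 6.0118)

(4.7827, 3.4757, 6.0118)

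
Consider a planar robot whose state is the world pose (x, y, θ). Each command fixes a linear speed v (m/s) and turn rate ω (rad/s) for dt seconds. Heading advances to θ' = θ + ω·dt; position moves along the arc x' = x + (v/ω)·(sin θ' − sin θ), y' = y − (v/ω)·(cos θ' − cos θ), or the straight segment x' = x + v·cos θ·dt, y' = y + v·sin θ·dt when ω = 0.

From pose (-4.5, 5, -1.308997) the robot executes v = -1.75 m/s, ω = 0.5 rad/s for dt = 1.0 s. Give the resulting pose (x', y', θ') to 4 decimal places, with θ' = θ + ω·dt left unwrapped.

(-5.3482, 6.5099, -0.8090)

θ' = -1.3090 + 0.5·1.0 = -0.8090
R = v/ω = -1.75/0.5 = -3.5000
x' = -4.5 + -3.5000·(sin -0.8090 − sin -1.3090) = -5.3482
y' = 5 − -3.5000·(cos -0.8090 − cos -1.3090) = 6.5099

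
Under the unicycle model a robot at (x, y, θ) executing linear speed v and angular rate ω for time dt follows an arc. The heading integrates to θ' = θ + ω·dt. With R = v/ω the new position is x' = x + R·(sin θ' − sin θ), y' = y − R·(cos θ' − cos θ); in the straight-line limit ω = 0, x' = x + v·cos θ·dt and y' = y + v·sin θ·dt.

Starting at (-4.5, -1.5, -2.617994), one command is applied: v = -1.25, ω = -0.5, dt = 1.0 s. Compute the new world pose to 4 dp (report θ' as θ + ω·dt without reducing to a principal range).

(-3.3090, -1.1658, -3.1180)

θ' = -2.6180 + -0.5·1.0 = -3.1180
R = v/ω = -1.25/-0.5 = 2.5000
x' = -4.5 + 2.5000·(sin -3.1180 − sin -2.6180) = -3.3090
y' = -1.5 − 2.5000·(cos -3.1180 − cos -2.6180) = -1.1658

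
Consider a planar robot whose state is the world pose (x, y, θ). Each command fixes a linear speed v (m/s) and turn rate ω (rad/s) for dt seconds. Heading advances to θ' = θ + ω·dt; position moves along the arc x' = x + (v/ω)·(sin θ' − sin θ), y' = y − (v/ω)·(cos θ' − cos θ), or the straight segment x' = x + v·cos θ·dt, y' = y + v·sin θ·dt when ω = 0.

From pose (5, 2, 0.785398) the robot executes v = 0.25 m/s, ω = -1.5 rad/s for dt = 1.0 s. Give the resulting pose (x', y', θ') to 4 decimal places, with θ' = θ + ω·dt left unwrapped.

(5.2271, 2.0080, -0.7146)

θ' = 0.7854 + -1.5·1.0 = -0.7146
R = v/ω = 0.25/-1.5 = -0.1667
x' = 5 + -0.1667·(sin -0.7146 − sin 0.7854) = 5.2271
y' = 2 − -0.1667·(cos -0.7146 − cos 0.7854) = 2.0080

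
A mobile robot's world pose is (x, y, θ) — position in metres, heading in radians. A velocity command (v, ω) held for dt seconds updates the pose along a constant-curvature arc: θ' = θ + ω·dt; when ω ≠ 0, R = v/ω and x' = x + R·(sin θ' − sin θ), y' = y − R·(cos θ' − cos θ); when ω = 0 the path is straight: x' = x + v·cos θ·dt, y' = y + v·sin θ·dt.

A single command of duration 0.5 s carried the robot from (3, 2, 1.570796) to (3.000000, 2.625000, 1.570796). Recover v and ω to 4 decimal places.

Δθ = 1.570796 − 1.570796 = 0.000000
ω = Δθ/dt = 0.000000/0.5 = 0.0000
ω = 0 → v = (Δx·cos θ + Δy·sin θ)/dt = 1.2500

v = 1.2500, ω = 0.0000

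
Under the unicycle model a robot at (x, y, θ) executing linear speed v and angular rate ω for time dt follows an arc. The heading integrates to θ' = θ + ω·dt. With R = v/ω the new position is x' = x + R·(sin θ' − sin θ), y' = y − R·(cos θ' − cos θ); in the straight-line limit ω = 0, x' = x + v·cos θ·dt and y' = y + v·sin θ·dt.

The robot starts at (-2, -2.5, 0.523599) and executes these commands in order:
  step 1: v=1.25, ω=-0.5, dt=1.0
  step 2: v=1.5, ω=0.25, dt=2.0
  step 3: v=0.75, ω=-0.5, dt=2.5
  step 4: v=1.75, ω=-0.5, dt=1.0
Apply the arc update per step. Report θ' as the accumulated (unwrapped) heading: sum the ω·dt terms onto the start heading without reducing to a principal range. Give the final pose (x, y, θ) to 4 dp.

(4.7655, -2.9761, -1.2264)

step 1: θ'=0.0236 (R=-2.5000) → pose (-0.8090, -2.1658, 0.0236)
step 2: θ'=0.5236 (R=6.0000) → pose (2.0494, -1.3636, 0.5236)
step 3: θ'=-0.7264 (R=-1.5000) → pose (3.7957, -1.5413, -0.7264)
step 4: θ'=-1.2264 (R=-3.5000) → pose (4.7655, -2.9761, -1.2264)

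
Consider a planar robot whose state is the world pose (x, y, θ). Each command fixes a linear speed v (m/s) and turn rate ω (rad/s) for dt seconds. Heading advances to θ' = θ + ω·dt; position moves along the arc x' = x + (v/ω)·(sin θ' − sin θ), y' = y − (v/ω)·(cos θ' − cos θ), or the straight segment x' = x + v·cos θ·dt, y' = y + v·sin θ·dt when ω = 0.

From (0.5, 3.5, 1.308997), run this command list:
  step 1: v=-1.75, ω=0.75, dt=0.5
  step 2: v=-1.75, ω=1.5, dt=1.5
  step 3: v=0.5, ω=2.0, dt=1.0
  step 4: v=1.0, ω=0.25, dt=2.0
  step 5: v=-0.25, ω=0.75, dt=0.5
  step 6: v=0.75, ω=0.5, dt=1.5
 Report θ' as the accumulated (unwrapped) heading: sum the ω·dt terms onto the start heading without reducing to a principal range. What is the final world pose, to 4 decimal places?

(5.0524, 2.1587, 7.5590)

step 1: θ'=1.6840 (R=-2.3333) → pose (0.4354, 2.6325, 1.6840)
step 2: θ'=3.9340 (R=-1.1667) → pose (2.4253, 1.9451, 3.9340)
step 3: θ'=5.9340 (R=0.2500) → pose (2.5178, 1.5347, 5.9340)
step 4: θ'=6.4340 (R=4.0000) → pose (4.4873, 1.3387, 6.4340)
step 5: θ'=6.8090 (R=-0.3333) → pose (4.3701, 1.2975, 6.8090)
step 6: θ'=7.5590 (R=1.5000) → pose (5.0524, 2.1587, 7.5590)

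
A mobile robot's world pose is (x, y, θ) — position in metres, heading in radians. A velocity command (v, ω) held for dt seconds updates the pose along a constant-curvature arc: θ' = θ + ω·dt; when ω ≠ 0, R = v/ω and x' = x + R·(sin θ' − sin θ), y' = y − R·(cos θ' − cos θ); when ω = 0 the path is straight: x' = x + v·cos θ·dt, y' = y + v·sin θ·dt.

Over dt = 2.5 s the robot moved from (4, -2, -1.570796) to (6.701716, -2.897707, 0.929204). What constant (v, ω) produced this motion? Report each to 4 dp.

Δθ = 0.929204 − -1.570796 = 2.500000
ω = Δθ/dt = 2.500000/2.5 = 1.0000
R = Δx/(sin θ' − sin θ) = 1.5000
v = R·ω = 1.5000·1.0000 = 1.5000

v = 1.5000, ω = 1.0000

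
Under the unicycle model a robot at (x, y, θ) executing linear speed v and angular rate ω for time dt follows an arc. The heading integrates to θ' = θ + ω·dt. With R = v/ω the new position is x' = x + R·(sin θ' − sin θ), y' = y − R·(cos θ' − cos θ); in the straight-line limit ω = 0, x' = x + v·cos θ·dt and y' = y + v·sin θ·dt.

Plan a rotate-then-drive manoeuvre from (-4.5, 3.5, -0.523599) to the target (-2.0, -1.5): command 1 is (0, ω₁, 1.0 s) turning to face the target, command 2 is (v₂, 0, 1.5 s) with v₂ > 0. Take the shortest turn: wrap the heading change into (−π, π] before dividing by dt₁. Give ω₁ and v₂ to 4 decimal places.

heading to target = atan2(-1.5−3.5, -2−-4.5) = -1.1071
Δθ = wrap(-1.1071 − -0.5236) = -0.5835; ω₁ = Δθ/dt₁ = -0.5835
distance = √((-2−-4.5)² + (-1.5−3.5)²) = 5.5902; v₂ = distance/dt₂ = 3.7268

ω₁ = -0.5835, v₂ = 3.7268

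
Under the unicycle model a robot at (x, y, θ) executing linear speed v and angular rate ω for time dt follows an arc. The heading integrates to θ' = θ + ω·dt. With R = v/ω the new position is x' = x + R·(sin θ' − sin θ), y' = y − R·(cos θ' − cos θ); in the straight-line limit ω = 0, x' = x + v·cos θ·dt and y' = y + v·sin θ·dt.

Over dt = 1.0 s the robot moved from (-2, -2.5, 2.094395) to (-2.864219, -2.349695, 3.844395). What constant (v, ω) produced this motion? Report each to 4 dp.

Δθ = 3.844395 − 2.094395 = 1.750000
ω = Δθ/dt = 1.750000/1.0 = 1.7500
R = Δx/(sin θ' − sin θ) = 0.5714
v = R·ω = 0.5714·1.7500 = 1.0000

v = 1.0000, ω = 1.7500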